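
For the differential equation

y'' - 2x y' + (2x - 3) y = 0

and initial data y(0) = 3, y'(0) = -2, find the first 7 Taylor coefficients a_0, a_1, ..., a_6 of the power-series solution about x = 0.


Ansatz: y(x) = sum_{n>=0} a_n x^n, so y'(x) = sum_{n>=1} n a_n x^(n-1) and y''(x) = sum_{n>=2} n(n-1) a_n x^(n-2).
Substitute into P(x) y'' + Q(x) y' + R(x) y = 0 with P(x) = 1, Q(x) = -2x, R(x) = 2x - 3, and match powers of x.
Initial conditions: a_0 = 3, a_1 = -2.
Setting the coefficient of each power of x to zero and solving order by order (substituting the coefficients already found):
  x^0: 2 a_2 - 3 a_0 = 0  ->  2 a_2 = 3 a_0 = 9  ->  a_2 = 9/2
  x^1: 6 a_3 - 5 a_1 + 2 a_0 = 0  ->  6 a_3 = 5 a_1 - 2 a_0 = -16  ->  a_3 = -8/3
  x^2: 12 a_4 - 7 a_2 + 2 a_1 = 0  ->  12 a_4 = 7 a_2 - 2 a_1 = 71/2  ->  a_4 = 71/24
  x^3: 20 a_5 - 9 a_3 + 2 a_2 = 0  ->  20 a_5 = 9 a_3 - 2 a_2 = -33  ->  a_5 = -33/20
  x^4: 30 a_6 - 11 a_4 + 2 a_3 = 0  ->  30 a_6 = 11 a_4 - 2 a_3 = 303/8  ->  a_6 = 101/80
Truncated series: y(x) = 3 - 2 x + (9/2) x^2 - (8/3) x^3 + (71/24) x^4 - (33/20) x^5 + (101/80) x^6 + O(x^7).

a_0 = 3; a_1 = -2; a_2 = 9/2; a_3 = -8/3; a_4 = 71/24; a_5 = -33/20; a_6 = 101/80


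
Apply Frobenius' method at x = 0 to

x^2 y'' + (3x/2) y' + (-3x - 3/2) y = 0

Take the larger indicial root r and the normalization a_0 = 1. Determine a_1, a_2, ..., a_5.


Write in Frobenius form y'' + (p(x)/x) y' + (q(x)/x^2) y = 0:
  p(x) = 3/2,  q(x) = -3x - 3/2.
Indicial equation: r(r-1) + (3/2) r + (-3/2) = 0 -> roots r_1 = 1, r_2 = -3/2.
Take r = r_1 = 1. Let y(x) = x^r sum_{n>=0} a_n x^n with a_0 = 1.
Substitute y = x^r sum a_n x^n and match x^{r+n}. The recurrence is
  D(n) a_n - 3 a_{n-1} = 0,  where D(n) = (r+n)(r+n-1) + (3/2)(r+n) + (-3/2).
  a_n = 3 / D(n) * a_{n-1}.
Since the indicial polynomial factors as (r - r_1)(r - r_2), D(n) = (r_1 + n - r_1)(r_1 + n - r_2) = n(n + 5/2).
Evaluating step by step (a_0 = 1):
  n = 1: D(1) = 1(1 + 5/2) = 7/2; numerator = 3(1) = 3; a_1 = (3)/(7/2) = 6/7
  n = 2: D(2) = 2(2 + 5/2) = 9; numerator = 3(6/7) = 18/7; a_2 = (18/7)/(9) = 2/7
  n = 3: D(3) = 3(3 + 5/2) = 33/2; numerator = 3(2/7) = 6/7; a_3 = (6/7)/(33/2) = 4/77
  n = 4: D(4) = 4(4 + 5/2) = 26; numerator = 3(4/77) = 12/77; a_4 = (12/77)/(26) = 6/1001
  n = 5: D(5) = 5(5 + 5/2) = 75/2; numerator = 3(6/1001) = 18/1001; a_5 = (18/1001)/(75/2) = 12/25025

r = 1; a_0 = 1; a_1 = 6/7; a_2 = 2/7; a_3 = 4/77; a_4 = 6/1001; a_5 = 12/25025


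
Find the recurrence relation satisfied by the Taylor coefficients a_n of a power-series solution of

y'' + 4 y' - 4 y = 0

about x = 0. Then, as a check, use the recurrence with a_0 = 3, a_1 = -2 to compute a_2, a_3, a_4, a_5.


Substitute y = sum_n a_n x^n.
y''(x) has coefficient (n+2)(n+1) a_{n+2} at x^n;
4 y'(x) has coefficient 4 (n+1) a_{n+1} at x^n;
-4 y(x) has coefficient -4 a_n at x^n.
Matching x^n: (n+2)(n+1) a_{n+2} + 4 (n+1) a_{n+1} - 4 a_n = 0.
Thus a_{n+2} = [-4 (n+1) a_{n+1} + 4 a_n] / ((n+1)(n+2)).

Check with a_0 = 3, a_1 = -2 (apply the recurrence for n = 0, 1, 2, 3): a_0 = 3, a_1 = -2, a_2 = 10, a_3 = -44/3, a_4 = 18, a_5 = -52/3.

a_(n+2) = [-4 (n+1) a_(n+1) + 4 a_n] / ((n+1)(n+2)); check: a_0 = 3, a_1 = -2, a_2 = 10, a_3 = -44/3, a_4 = 18, a_5 = -52/3


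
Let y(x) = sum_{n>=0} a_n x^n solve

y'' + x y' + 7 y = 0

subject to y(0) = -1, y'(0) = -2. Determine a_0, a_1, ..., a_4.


Ansatz: y(x) = sum_{n>=0} a_n x^n, so y'(x) = sum_{n>=1} n a_n x^(n-1) and y''(x) = sum_{n>=2} n(n-1) a_n x^(n-2).
Substitute into P(x) y'' + Q(x) y' + R(x) y = 0 with P(x) = 1, Q(x) = x, R(x) = 7, and match powers of x.
Initial conditions: a_0 = -1, a_1 = -2.
Setting the coefficient of each power of x to zero and solving order by order (substituting the coefficients already found):
  x^0: 2 a_2 + 7 a_0 = 0  ->  2 a_2 = -7 a_0 = 7  ->  a_2 = 7/2
  x^1: 6 a_3 + 8 a_1 = 0  ->  6 a_3 = -8 a_1 = 16  ->  a_3 = 8/3
  x^2: 12 a_4 + 9 a_2 = 0  ->  12 a_4 = -9 a_2 = -63/2  ->  a_4 = -21/8
Truncated series: y(x) = -1 - 2 x + (7/2) x^2 + (8/3) x^3 - (21/8) x^4 + O(x^5).

a_0 = -1; a_1 = -2; a_2 = 7/2; a_3 = 8/3; a_4 = -21/8


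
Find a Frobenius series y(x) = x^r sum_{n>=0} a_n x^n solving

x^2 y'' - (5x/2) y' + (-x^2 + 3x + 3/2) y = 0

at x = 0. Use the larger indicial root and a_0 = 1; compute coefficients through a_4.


Write in Frobenius form y'' + (p(x)/x) y' + (q(x)/x^2) y = 0:
  p(x) = -5/2,  q(x) = -x^2 + 3x + 3/2.
Indicial equation: r(r-1) + (-5/2) r + (3/2) = 0 -> roots r_1 = 3, r_2 = 1/2.
Take r = r_1 = 3. Let y(x) = x^r sum_{n>=0} a_n x^n with a_0 = 1.
Substitute y = x^r sum a_n x^n and match x^{r+n}. The recurrence is
  D(n) a_n + 3 a_{n-1} - 1 a_{n-2} = 0,  where D(n) = (r+n)(r+n-1) + (-5/2)(r+n) + (3/2).
  a_n = [-3 a_{n-1} + 1 a_{n-2}] / D(n).
Since the indicial polynomial factors as (r - r_1)(r - r_2), D(n) = (r_1 + n - r_1)(r_1 + n - r_2) = n(n + 5/2).
Evaluating step by step (a_0 = 1):
  n = 1: D(1) = 1(1 + 5/2) = 7/2; numerator = -3(1) = -3; a_1 = (-3)/(7/2) = -6/7
  n = 2: D(2) = 2(2 + 5/2) = 9; numerator = -3(-6/7) + 1(1) = 25/7; a_2 = (25/7)/(9) = 25/63
  n = 3: D(3) = 3(3 + 5/2) = 33/2; numerator = -3(25/63) + 1(-6/7) = -43/21; a_3 = (-43/21)/(33/2) = -86/693
  n = 4: D(4) = 4(4 + 5/2) = 26; numerator = -3(-86/693) + 1(25/63) = 533/693; a_4 = (533/693)/(26) = 41/1386

r = 3; a_0 = 1; a_1 = -6/7; a_2 = 25/63; a_3 = -86/693; a_4 = 41/1386


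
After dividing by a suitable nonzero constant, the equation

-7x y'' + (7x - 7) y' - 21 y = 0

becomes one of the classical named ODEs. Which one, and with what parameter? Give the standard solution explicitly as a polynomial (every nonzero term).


All three coefficients share the factor -7; dividing through by -7 gives  x y'' + (1 - x) y' + 3 y = 0.
This matches the Laguerre equation x y'' + (1 - x) y' + n y = 0 with n = 3; the polynomial solution is L_3(x).
With y = sum_k a_k x^k, matching x^k gives (k+1)k a_{k+1} + (k+1) a_{k+1} - k a_k + n a_k = 0, i.e. (k+1)^2 a_{k+1} = (k - n) a_k = (k - 3) a_k. The right side vanishes at k = 3, so the series terminates at degree 3.
Standard normalization L_n(0) = 1 gives a_0 = 1. Work upward with a_{k+1} = (k - 3) a_k / (k+1)^2:
  a_1 = (0 - 3)(1) / 1^2 = -3/1 = -3
  a_2 = (1 - 3)(-3) / 2^2 = 6/4 = 3/2
  a_3 = (2 - 3)(3/2) / 3^2 = (-3/2)/9 = -1/6
Hence L_3(x) = -x^3/6 + 3 x^2/2 - 3 x + 1.

L_3(x); series = -x^3/6 + 3 x^2/2 - 3 x + 1


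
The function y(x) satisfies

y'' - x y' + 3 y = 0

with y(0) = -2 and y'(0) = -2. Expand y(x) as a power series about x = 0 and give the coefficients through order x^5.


Ansatz: y(x) = sum_{n>=0} a_n x^n, so y'(x) = sum_{n>=1} n a_n x^(n-1) and y''(x) = sum_{n>=2} n(n-1) a_n x^(n-2).
Substitute into P(x) y'' + Q(x) y' + R(x) y = 0 with P(x) = 1, Q(x) = -x, R(x) = 3, and match powers of x.
Initial conditions: a_0 = -2, a_1 = -2.
Setting the coefficient of each power of x to zero and solving order by order (substituting the coefficients already found):
  x^0: 2 a_2 + 3 a_0 = 0  ->  2 a_2 = -3 a_0 = 6  ->  a_2 = 3
  x^1: 6 a_3 + 2 a_1 = 0  ->  6 a_3 = -2 a_1 = 4  ->  a_3 = 2/3
  x^2: 12 a_4 + a_2 = 0  ->  12 a_4 = -a_2 = -3  ->  a_4 = -1/4
  x^3: 20 a_5 = 0  ->  a_5 = 0
Truncated series: y(x) = -2 - 2 x + 3 x^2 + (2/3) x^3 - (1/4) x^4 + O(x^6).

a_0 = -2; a_1 = -2; a_2 = 3; a_3 = 2/3; a_4 = -1/4; a_5 = 0


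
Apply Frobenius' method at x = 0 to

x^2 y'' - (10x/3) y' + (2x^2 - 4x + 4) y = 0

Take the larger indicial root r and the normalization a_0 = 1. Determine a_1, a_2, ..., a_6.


Write in Frobenius form y'' + (p(x)/x) y' + (q(x)/x^2) y = 0:
  p(x) = -10/3,  q(x) = 2x^2 - 4x + 4.
Indicial equation: r(r-1) + (-10/3) r + (4) = 0 -> roots r_1 = 3, r_2 = 4/3.
Take r = r_1 = 3. Let y(x) = x^r sum_{n>=0} a_n x^n with a_0 = 1.
Substitute y = x^r sum a_n x^n and match x^{r+n}. The recurrence is
  D(n) a_n - 4 a_{n-1} + 2 a_{n-2} = 0,  where D(n) = (r+n)(r+n-1) + (-10/3)(r+n) + (4).
  a_n = [4 a_{n-1} - 2 a_{n-2}] / D(n).
Since the indicial polynomial factors as (r - r_1)(r - r_2), D(n) = (r_1 + n - r_1)(r_1 + n - r_2) = n(n + 5/3).
Evaluating step by step (a_0 = 1):
  n = 1: D(1) = 1(1 + 5/3) = 8/3; numerator = 4(1) = 4; a_1 = (4)/(8/3) = 3/2
  n = 2: D(2) = 2(2 + 5/3) = 22/3; numerator = 4(3/2) - 2(1) = 4; a_2 = (4)/(22/3) = 6/11
  n = 3: D(3) = 3(3 + 5/3) = 14; numerator = 4(6/11) - 2(3/2) = -9/11; a_3 = (-9/11)/(14) = -9/154
  n = 4: D(4) = 4(4 + 5/3) = 68/3; numerator = 4(-9/154) - 2(6/11) = -102/77; a_4 = (-102/77)/(68/3) = -9/154
  n = 5: D(5) = 5(5 + 5/3) = 100/3; numerator = 4(-9/154) - 2(-9/154) = -9/77; a_5 = (-9/77)/(100/3) = -27/7700
  n = 6: D(6) = 6(6 + 5/3) = 46; numerator = 4(-27/7700) - 2(-9/154) = 18/175; a_6 = (18/175)/(46) = 9/4025

r = 3; a_0 = 1; a_1 = 3/2; a_2 = 6/11; a_3 = -9/154; a_4 = -9/154; a_5 = -27/7700; a_6 = 9/4025


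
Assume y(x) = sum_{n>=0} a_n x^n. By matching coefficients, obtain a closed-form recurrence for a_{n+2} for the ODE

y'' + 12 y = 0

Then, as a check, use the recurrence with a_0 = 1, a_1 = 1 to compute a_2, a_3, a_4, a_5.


Substitute y = sum_n a_n x^n into y'' + (const) y = 0.
y''(x) = sum_{n>=0} (n+2)(n+1) a_{n+2} x^n.
The ODE becomes sum_n [(n+2)(n+1) a_{n+2} + 12 a_n] x^n = 0.
Setting each coefficient to zero gives the recurrence:
  (n+2)(n+1) a_{n+2} + 12 a_n = 0,
  a_{n+2} = -12 / ((n+1)(n+2)) a_n.

Check with a_0 = 1, a_1 = 1 (apply the recurrence for n = 0, 1, 2, 3): a_0 = 1, a_1 = 1, a_2 = -6, a_3 = -2, a_4 = 6, a_5 = 6/5.

a_{n+2} = -12/((n+1)(n+2)) * a_n; check: a_0 = 1, a_1 = 1, a_2 = -6, a_3 = -2, a_4 = 6, a_5 = 6/5


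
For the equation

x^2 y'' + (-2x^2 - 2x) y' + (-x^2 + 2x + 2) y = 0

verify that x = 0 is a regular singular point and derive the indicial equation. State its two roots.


Divide by x^2 to reach normal form y'' + P_1(x) y' + P_2(x) y = 0 with P_1(x) = -2 - 2/x and P_2(x) = -1 + 2/x + 2/x^2.
x = 0 is a singular point because the y'-coefficient -2 - 2/x has a pole at x = 0 and the y-coefficient -1 + 2/x + 2/x^2 has a pole at x = 0.
It is a regular singular point because x P_1(x) = p(x) = -2x - 2 and x^2 P_2(x) = q(x) = -x^2 + 2x + 2 are polynomials, hence analytic at x = 0.
p(0) = -2,  q(0) = 2.
Indicial equation: r(r-1) + p(0) r + q(0) = 0, i.e. r^2 + (p(0) - 1) r + q(0) = 0, i.e. r^2 - 3 r + 2 = 0.
Discriminant: (-3)^2 - 4(2) = 1, so r = (3 ± 1)/2.
Solving: r_1 = 2, r_2 = 1.

indicial: r^2 - 3 r + 2 = 0; roots r_1 = 2, r_2 = 1


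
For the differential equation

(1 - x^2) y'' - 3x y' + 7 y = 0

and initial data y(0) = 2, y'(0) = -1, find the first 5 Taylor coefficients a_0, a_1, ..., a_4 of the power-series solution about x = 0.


Ansatz: y(x) = sum_{n>=0} a_n x^n, so y'(x) = sum_{n>=1} n a_n x^(n-1) and y''(x) = sum_{n>=2} n(n-1) a_n x^(n-2).
Substitute into P(x) y'' + Q(x) y' + R(x) y = 0 with P(x) = 1 - x^2, Q(x) = -3x, R(x) = 7, and match powers of x.
Initial conditions: a_0 = 2, a_1 = -1.
Setting the coefficient of each power of x to zero and solving order by order (substituting the coefficients already found):
  x^0: 2 a_2 + 7 a_0 = 0  ->  2 a_2 = -7 a_0 = -14  ->  a_2 = -7
  x^1: 6 a_3 + 4 a_1 = 0  ->  6 a_3 = -4 a_1 = 4  ->  a_3 = 2/3
  x^2: 12 a_4 - a_2 = 0  ->  12 a_4 = a_2 = -7  ->  a_4 = -7/12
Truncated series: y(x) = 2 - x - 7 x^2 + (2/3) x^3 - (7/12) x^4 + O(x^5).

a_0 = 2; a_1 = -1; a_2 = -7; a_3 = 2/3; a_4 = -7/12


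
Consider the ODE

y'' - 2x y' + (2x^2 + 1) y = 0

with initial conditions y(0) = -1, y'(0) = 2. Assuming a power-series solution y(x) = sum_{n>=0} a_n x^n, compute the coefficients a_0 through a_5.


Ansatz: y(x) = sum_{n>=0} a_n x^n, so y'(x) = sum_{n>=1} n a_n x^(n-1) and y''(x) = sum_{n>=2} n(n-1) a_n x^(n-2).
Substitute into P(x) y'' + Q(x) y' + R(x) y = 0 with P(x) = 1, Q(x) = -2x, R(x) = 2x^2 + 1, and match powers of x.
Initial conditions: a_0 = -1, a_1 = 2.
Setting the coefficient of each power of x to zero and solving order by order (substituting the coefficients already found):
  x^0: 2 a_2 + a_0 = 0  ->  2 a_2 = -a_0 = 1  ->  a_2 = 1/2
  x^1: 6 a_3 - a_1 = 0  ->  6 a_3 = a_1 = 2  ->  a_3 = 1/3
  x^2: 12 a_4 - 3 a_2 + 2 a_0 = 0  ->  12 a_4 = 3 a_2 - 2 a_0 = 7/2  ->  a_4 = 7/24
  x^3: 20 a_5 - 5 a_3 + 2 a_1 = 0  ->  20 a_5 = 5 a_3 - 2 a_1 = -7/3  ->  a_5 = -7/60
Truncated series: y(x) = -1 + 2 x + (1/2) x^2 + (1/3) x^3 + (7/24) x^4 - (7/60) x^5 + O(x^6).

a_0 = -1; a_1 = 2; a_2 = 1/2; a_3 = 1/3; a_4 = 7/24; a_5 = -7/60


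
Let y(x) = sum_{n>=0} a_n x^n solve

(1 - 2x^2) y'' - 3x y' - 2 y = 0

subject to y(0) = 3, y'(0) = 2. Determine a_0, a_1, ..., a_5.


Ansatz: y(x) = sum_{n>=0} a_n x^n, so y'(x) = sum_{n>=1} n a_n x^(n-1) and y''(x) = sum_{n>=2} n(n-1) a_n x^(n-2).
Substitute into P(x) y'' + Q(x) y' + R(x) y = 0 with P(x) = 1 - 2x^2, Q(x) = -3x, R(x) = -2, and match powers of x.
Initial conditions: a_0 = 3, a_1 = 2.
Setting the coefficient of each power of x to zero and solving order by order (substituting the coefficients already found):
  x^0: 2 a_2 - 2 a_0 = 0  ->  2 a_2 = 2 a_0 = 6  ->  a_2 = 3
  x^1: 6 a_3 - 5 a_1 = 0  ->  6 a_3 = 5 a_1 = 10  ->  a_3 = 5/3
  x^2: 12 a_4 - 12 a_2 = 0  ->  12 a_4 = 12 a_2 = 36  ->  a_4 = 3
  x^3: 20 a_5 - 23 a_3 = 0  ->  20 a_5 = 23 a_3 = 115/3  ->  a_5 = 23/12
Truncated series: y(x) = 3 + 2 x + 3 x^2 + (5/3) x^3 + 3 x^4 + (23/12) x^5 + O(x^6).

a_0 = 3; a_1 = 2; a_2 = 3; a_3 = 5/3; a_4 = 3; a_5 = 23/12


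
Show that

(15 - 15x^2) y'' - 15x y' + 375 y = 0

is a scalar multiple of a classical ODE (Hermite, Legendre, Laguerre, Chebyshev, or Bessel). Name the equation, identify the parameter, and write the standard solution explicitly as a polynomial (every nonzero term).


All three coefficients share the factor 15; dividing through by 15 gives  (1 - x^2) y'' - x y' + 25 y = 0.
This matches the Chebyshev equation (1 - x^2) y'' - x y' + n^2 y = 0 (note the -x y' term, not -2x y') with n^2 = 25, so n = 5; the polynomial solution is T_5(x).
With y = sum_k a_k x^k, matching x^k gives (k+2)(k+1) a_{k+2} = (k^2 - n^2) a_k = (k - 5)(k + 5) a_k. The right side vanishes at k = 5, so the series with the parity of 5 terminates at degree 5.
Standard normalization: leading coefficient of T_n is 2^(n-1), so a_5 = 2^4 = 16. Work downward with a_k = (k+1)(k+2) a_{k+2} / ((k - 5)(k + 5)):
  a_3 = (4)(5)(16) / ((3 - 5)(3 + 5)) = 320/(-16) = -20
  a_1 = (2)(3)(-20) / ((1 - 5)(1 + 5)) = -120/(-24) = 5
Hence T_5(x) = 16 x^5 - 20 x^3 + 5 x.

T_5(x); series = 16 x^5 - 20 x^3 + 5 x


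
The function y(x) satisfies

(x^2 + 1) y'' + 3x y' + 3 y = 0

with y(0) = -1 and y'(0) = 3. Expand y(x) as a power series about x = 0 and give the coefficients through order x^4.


Ansatz: y(x) = sum_{n>=0} a_n x^n, so y'(x) = sum_{n>=1} n a_n x^(n-1) and y''(x) = sum_{n>=2} n(n-1) a_n x^(n-2).
Substitute into P(x) y'' + Q(x) y' + R(x) y = 0 with P(x) = x^2 + 1, Q(x) = 3x, R(x) = 3, and match powers of x.
Initial conditions: a_0 = -1, a_1 = 3.
Setting the coefficient of each power of x to zero and solving order by order (substituting the coefficients already found):
  x^0: 2 a_2 + 3 a_0 = 0  ->  2 a_2 = -3 a_0 = 3  ->  a_2 = 3/2
  x^1: 6 a_3 + 6 a_1 = 0  ->  6 a_3 = -6 a_1 = -18  ->  a_3 = -3
  x^2: 12 a_4 + 11 a_2 = 0  ->  12 a_4 = -11 a_2 = -33/2  ->  a_4 = -11/8
Truncated series: y(x) = -1 + 3 x + (3/2) x^2 - 3 x^3 - (11/8) x^4 + O(x^5).

a_0 = -1; a_1 = 3; a_2 = 3/2; a_3 = -3; a_4 = -11/8


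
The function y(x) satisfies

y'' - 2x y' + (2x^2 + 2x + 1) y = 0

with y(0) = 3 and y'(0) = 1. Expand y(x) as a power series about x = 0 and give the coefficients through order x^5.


Ansatz: y(x) = sum_{n>=0} a_n x^n, so y'(x) = sum_{n>=1} n a_n x^(n-1) and y''(x) = sum_{n>=2} n(n-1) a_n x^(n-2).
Substitute into P(x) y'' + Q(x) y' + R(x) y = 0 with P(x) = 1, Q(x) = -2x, R(x) = 2x^2 + 2x + 1, and match powers of x.
Initial conditions: a_0 = 3, a_1 = 1.
Setting the coefficient of each power of x to zero and solving order by order (substituting the coefficients already found):
  x^0: 2 a_2 + a_0 = 0  ->  2 a_2 = -a_0 = -3  ->  a_2 = -3/2
  x^1: 6 a_3 - a_1 + 2 a_0 = 0  ->  6 a_3 = a_1 - 2 a_0 = -5  ->  a_3 = -5/6
  x^2: 12 a_4 - 3 a_2 + 2 a_1 + 2 a_0 = 0  ->  12 a_4 = 3 a_2 - 2 a_1 - 2 a_0 = -25/2  ->  a_4 = -25/24
  x^3: 20 a_5 - 5 a_3 + 2 a_2 + 2 a_1 = 0  ->  20 a_5 = 5 a_3 - 2 a_2 - 2 a_1 = -19/6  ->  a_5 = -19/120
Truncated series: y(x) = 3 + x - (3/2) x^2 - (5/6) x^3 - (25/24) x^4 - (19/120) x^5 + O(x^6).

a_0 = 3; a_1 = 1; a_2 = -3/2; a_3 = -5/6; a_4 = -25/24; a_5 = -19/120


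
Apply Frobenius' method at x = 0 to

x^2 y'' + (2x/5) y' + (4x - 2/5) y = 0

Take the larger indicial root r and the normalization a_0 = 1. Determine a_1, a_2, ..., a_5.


Write in Frobenius form y'' + (p(x)/x) y' + (q(x)/x^2) y = 0:
  p(x) = 2/5,  q(x) = 4x - 2/5.
Indicial equation: r(r-1) + (2/5) r + (-2/5) = 0 -> roots r_1 = 1, r_2 = -2/5.
Take r = r_1 = 1. Let y(x) = x^r sum_{n>=0} a_n x^n with a_0 = 1.
Substitute y = x^r sum a_n x^n and match x^{r+n}. The recurrence is
  D(n) a_n + 4 a_{n-1} = 0,  where D(n) = (r+n)(r+n-1) + (2/5)(r+n) + (-2/5).
  a_n = -4 / D(n) * a_{n-1}.
Since the indicial polynomial factors as (r - r_1)(r - r_2), D(n) = (r_1 + n - r_1)(r_1 + n - r_2) = n(n + 7/5).
Evaluating step by step (a_0 = 1):
  n = 1: D(1) = 1(1 + 7/5) = 12/5; numerator = -4(1) = -4; a_1 = (-4)/(12/5) = -5/3
  n = 2: D(2) = 2(2 + 7/5) = 34/5; numerator = -4(-5/3) = 20/3; a_2 = (20/3)/(34/5) = 50/51
  n = 3: D(3) = 3(3 + 7/5) = 66/5; numerator = -4(50/51) = -200/51; a_3 = (-200/51)/(66/5) = -500/1683
  n = 4: D(4) = 4(4 + 7/5) = 108/5; numerator = -4(-500/1683) = 2000/1683; a_4 = (2000/1683)/(108/5) = 2500/45441
  n = 5: D(5) = 5(5 + 7/5) = 32; numerator = -4(2500/45441) = -10000/45441; a_5 = (-10000/45441)/(32) = -625/90882

r = 1; a_0 = 1; a_1 = -5/3; a_2 = 50/51; a_3 = -500/1683; a_4 = 2500/45441; a_5 = -625/90882


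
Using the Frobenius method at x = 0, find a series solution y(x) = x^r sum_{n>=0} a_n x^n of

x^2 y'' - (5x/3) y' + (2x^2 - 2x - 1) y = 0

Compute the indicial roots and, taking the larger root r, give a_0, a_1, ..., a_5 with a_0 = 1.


Write in Frobenius form y'' + (p(x)/x) y' + (q(x)/x^2) y = 0:
  p(x) = -5/3,  q(x) = 2x^2 - 2x - 1.
Indicial equation: r(r-1) + (-5/3) r + (-1) = 0 -> roots r_1 = 3, r_2 = -1/3.
Take r = r_1 = 3. Let y(x) = x^r sum_{n>=0} a_n x^n with a_0 = 1.
Substitute y = x^r sum a_n x^n and match x^{r+n}. The recurrence is
  D(n) a_n - 2 a_{n-1} + 2 a_{n-2} = 0,  where D(n) = (r+n)(r+n-1) + (-5/3)(r+n) + (-1).
  a_n = [2 a_{n-1} - 2 a_{n-2}] / D(n).
Since the indicial polynomial factors as (r - r_1)(r - r_2), D(n) = (r_1 + n - r_1)(r_1 + n - r_2) = n(n + 10/3).
Evaluating step by step (a_0 = 1):
  n = 1: D(1) = 1(1 + 10/3) = 13/3; numerator = 2(1) = 2; a_1 = (2)/(13/3) = 6/13
  n = 2: D(2) = 2(2 + 10/3) = 32/3; numerator = 2(6/13) - 2(1) = -14/13; a_2 = (-14/13)/(32/3) = -21/208
  n = 3: D(3) = 3(3 + 10/3) = 19; numerator = 2(-21/208) - 2(6/13) = -9/8; a_3 = (-9/8)/(19) = -9/152
  n = 4: D(4) = 4(4 + 10/3) = 88/3; numerator = 2(-9/152) - 2(-21/208) = 165/1976; a_4 = (165/1976)/(88/3) = 45/15808
  n = 5: D(5) = 5(5 + 10/3) = 125/3; numerator = 2(45/15808) - 2(-9/152) = 981/7904; a_5 = (981/7904)/(125/3) = 2943/988000

r = 3; a_0 = 1; a_1 = 6/13; a_2 = -21/208; a_3 = -9/152; a_4 = 45/15808; a_5 = 2943/988000


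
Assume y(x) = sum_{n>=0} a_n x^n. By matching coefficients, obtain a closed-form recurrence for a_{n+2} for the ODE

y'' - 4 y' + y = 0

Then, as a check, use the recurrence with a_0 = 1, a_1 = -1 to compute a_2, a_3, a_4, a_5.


Substitute y = sum_n a_n x^n.
y''(x) has coefficient (n+2)(n+1) a_{n+2} at x^n;
-4 y'(x) has coefficient -4 (n+1) a_{n+1} at x^n;
y(x) has coefficient 1 a_n at x^n.
Matching x^n: (n+2)(n+1) a_{n+2} - 4 (n+1) a_{n+1} + 1 a_n = 0.
Thus a_{n+2} = [4 (n+1) a_{n+1} - 1 a_n] / ((n+1)(n+2)).

Check with a_0 = 1, a_1 = -1 (apply the recurrence for n = 0, 1, 2, 3): a_0 = 1, a_1 = -1, a_2 = -5/2, a_3 = -19/6, a_4 = -71/24, a_5 = -53/24.

a_(n+2) = [4 (n+1) a_(n+1) - 1 a_n] / ((n+1)(n+2)); check: a_0 = 1, a_1 = -1, a_2 = -5/2, a_3 = -19/6, a_4 = -71/24, a_5 = -53/24


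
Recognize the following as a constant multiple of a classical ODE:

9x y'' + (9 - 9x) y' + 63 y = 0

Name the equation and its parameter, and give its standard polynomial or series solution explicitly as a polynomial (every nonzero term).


All three coefficients share the factor 9; dividing through by 9 gives  x y'' + (1 - x) y' + 7 y = 0.
This matches the Laguerre equation x y'' + (1 - x) y' + n y = 0 with n = 7; the polynomial solution is L_7(x).
With y = sum_k a_k x^k, matching x^k gives (k+1)k a_{k+1} + (k+1) a_{k+1} - k a_k + n a_k = 0, i.e. (k+1)^2 a_{k+1} = (k - n) a_k = (k - 7) a_k. The right side vanishes at k = 7, so the series terminates at degree 7.
Standard normalization L_n(0) = 1 gives a_0 = 1. Work upward with a_{k+1} = (k - 7) a_k / (k+1)^2:
  a_1 = (0 - 7)(1) / 1^2 = -7/1 = -7
  a_2 = (1 - 7)(-7) / 2^2 = 42/4 = 21/2
  a_3 = (2 - 7)(21/2) / 3^2 = (-105/2)/9 = -35/6
  a_4 = (3 - 7)(-35/6) / 4^2 = (70/3)/16 = 35/24
  a_5 = (4 - 7)(35/24) / 5^2 = (-35/8)/25 = -7/40
  a_6 = (5 - 7)(-7/40) / 6^2 = (7/20)/36 = 7/720
  a_7 = (6 - 7)(7/720) / 7^2 = (-7/720)/49 = -1/5040
Hence L_7(x) = -x^7/5040 + 7 x^6/720 - 7 x^5/40 + 35 x^4/24 - 35 x^3/6 + 21 x^2/2 - 7 x + 1.

L_7(x); series = -x^7/5040 + 7 x^6/720 - 7 x^5/40 + 35 x^4/24 - 35 x^3/6 + 21 x^2/2 - 7 x + 1


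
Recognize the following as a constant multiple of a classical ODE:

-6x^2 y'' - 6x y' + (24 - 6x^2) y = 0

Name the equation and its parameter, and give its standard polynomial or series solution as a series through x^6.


All three coefficients share the factor -6; dividing through by -6 gives  x^2 y'' + x y' + (x^2 - 4) y = 0.
This matches the Bessel equation x^2 y'' + x y' + (x^2 - nu^2) y = 0 with nu^2 = 4, so nu = 2; the solution bounded at x = 0 is J_2(x).
Frobenius at x = 0: indicial roots ±nu; for r = nu the recurrence k(k + 2nu) c_k = -c_{k-2} gives the standard series J_nu(x) = sum_{k>=0} (-1)^k / (k! (k+nu)!) (x/2)^(2k+nu). Evaluate the first 3 terms:
  k = 0: (-1)^0 / (0! * 2! * 2^2) x^2 = 1/(1*2*4) x^2 = (1/8) x^2
  k = 1: (-1)^1 / (1! * 3! * 2^4) x^4 = -1/(1*6*16) x^4 = (-1/96) x^4
  k = 2: (-1)^2 / (2! * 4! * 2^6) x^6 = 1/(2*24*64) x^6 = (1/3072) x^6
Hence J_2(x) = x^6/3072 - x^4/96 + x^2/8 + ....

J_2(x); series = x^6/3072 - x^4/96 + x^2/8


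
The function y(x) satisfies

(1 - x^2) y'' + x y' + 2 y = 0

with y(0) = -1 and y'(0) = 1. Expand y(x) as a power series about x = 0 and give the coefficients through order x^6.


Ansatz: y(x) = sum_{n>=0} a_n x^n, so y'(x) = sum_{n>=1} n a_n x^(n-1) and y''(x) = sum_{n>=2} n(n-1) a_n x^(n-2).
Substitute into P(x) y'' + Q(x) y' + R(x) y = 0 with P(x) = 1 - x^2, Q(x) = x, R(x) = 2, and match powers of x.
Initial conditions: a_0 = -1, a_1 = 1.
Setting the coefficient of each power of x to zero and solving order by order (substituting the coefficients already found):
  x^0: 2 a_2 + 2 a_0 = 0  ->  2 a_2 = -2 a_0 = 2  ->  a_2 = 1
  x^1: 6 a_3 + 3 a_1 = 0  ->  6 a_3 = -3 a_1 = -3  ->  a_3 = -1/2
  x^2: 12 a_4 + 2 a_2 = 0  ->  12 a_4 = -2 a_2 = -2  ->  a_4 = -1/6
  x^3: 20 a_5 - a_3 = 0  ->  20 a_5 = a_3 = -1/2  ->  a_5 = -1/40
  x^4: 30 a_6 - 6 a_4 = 0  ->  30 a_6 = 6 a_4 = -1  ->  a_6 = -1/30
Truncated series: y(x) = -1 + x + x^2 - (1/2) x^3 - (1/6) x^4 - (1/40) x^5 - (1/30) x^6 + O(x^7).

a_0 = -1; a_1 = 1; a_2 = 1; a_3 = -1/2; a_4 = -1/6; a_5 = -1/40; a_6 = -1/30


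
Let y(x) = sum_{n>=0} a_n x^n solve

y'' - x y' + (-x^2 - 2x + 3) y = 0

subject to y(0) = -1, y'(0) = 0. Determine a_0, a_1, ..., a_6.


Ansatz: y(x) = sum_{n>=0} a_n x^n, so y'(x) = sum_{n>=1} n a_n x^(n-1) and y''(x) = sum_{n>=2} n(n-1) a_n x^(n-2).
Substitute into P(x) y'' + Q(x) y' + R(x) y = 0 with P(x) = 1, Q(x) = -x, R(x) = -x^2 - 2x + 3, and match powers of x.
Initial conditions: a_0 = -1, a_1 = 0.
Setting the coefficient of each power of x to zero and solving order by order (substituting the coefficients already found):
  x^0: 2 a_2 + 3 a_0 = 0  ->  2 a_2 = -3 a_0 = 3  ->  a_2 = 3/2
  x^1: 6 a_3 + 2 a_1 - 2 a_0 = 0  ->  6 a_3 = -2 a_1 + 2 a_0 = -2  ->  a_3 = -1/3
  x^2: 12 a_4 + a_2 - 2 a_1 - a_0 = 0  ->  12 a_4 = -a_2 + 2 a_1 + a_0 = -5/2  ->  a_4 = -5/24
  x^3: 20 a_5 - 2 a_2 - a_1 = 0  ->  20 a_5 = 2 a_2 + a_1 = 3  ->  a_5 = 3/20
  x^4: 30 a_6 - a_4 - 2 a_3 - a_2 = 0  ->  30 a_6 = a_4 + 2 a_3 + a_2 = 5/8  ->  a_6 = 1/48
Truncated series: y(x) = -1 + (3/2) x^2 - (1/3) x^3 - (5/24) x^4 + (3/20) x^5 + (1/48) x^6 + O(x^7).

a_0 = -1; a_1 = 0; a_2 = 3/2; a_3 = -1/3; a_4 = -5/24; a_5 = 3/20; a_6 = 1/48


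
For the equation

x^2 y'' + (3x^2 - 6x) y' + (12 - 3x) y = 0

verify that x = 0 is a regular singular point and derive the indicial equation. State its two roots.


Divide by x^2 to reach normal form y'' + P_1(x) y' + P_2(x) y = 0 with P_1(x) = 3 - 6/x and P_2(x) = -3/x + 12/x^2.
x = 0 is a singular point because the y'-coefficient 3 - 6/x has a pole at x = 0 and the y-coefficient -3/x + 12/x^2 has a pole at x = 0.
It is a regular singular point because x P_1(x) = p(x) = 3x - 6 and x^2 P_2(x) = q(x) = 12 - 3x are polynomials, hence analytic at x = 0.
p(0) = -6,  q(0) = 12.
Indicial equation: r(r-1) + p(0) r + q(0) = 0, i.e. r^2 + (p(0) - 1) r + q(0) = 0, i.e. r^2 - 7 r + 12 = 0.
Discriminant: (-7)^2 - 4(12) = 1, so r = (7 ± 1)/2.
Solving: r_1 = 4, r_2 = 3.

indicial: r^2 - 7 r + 12 = 0; roots r_1 = 4, r_2 = 3


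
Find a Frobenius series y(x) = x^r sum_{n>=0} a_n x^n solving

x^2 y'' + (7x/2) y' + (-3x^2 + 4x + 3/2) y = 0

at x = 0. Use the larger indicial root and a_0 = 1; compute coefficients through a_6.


Write in Frobenius form y'' + (p(x)/x) y' + (q(x)/x^2) y = 0:
  p(x) = 7/2,  q(x) = -3x^2 + 4x + 3/2.
Indicial equation: r(r-1) + (7/2) r + (3/2) = 0 -> roots r_1 = -1, r_2 = -3/2.
Take r = r_1 = -1. Let y(x) = x^r sum_{n>=0} a_n x^n with a_0 = 1.
Substitute y = x^r sum a_n x^n and match x^{r+n}. The recurrence is
  D(n) a_n + 4 a_{n-1} - 3 a_{n-2} = 0,  where D(n) = (r+n)(r+n-1) + (7/2)(r+n) + (3/2).
  a_n = [-4 a_{n-1} + 3 a_{n-2}] / D(n).
Since the indicial polynomial factors as (r - r_1)(r - r_2), D(n) = (r_1 + n - r_1)(r_1 + n - r_2) = n(n + 1/2).
Evaluating step by step (a_0 = 1):
  n = 1: D(1) = 1(1 + 1/2) = 3/2; numerator = -4(1) = -4; a_1 = (-4)/(3/2) = -8/3
  n = 2: D(2) = 2(2 + 1/2) = 5; numerator = -4(-8/3) + 3(1) = 41/3; a_2 = (41/3)/(5) = 41/15
  n = 3: D(3) = 3(3 + 1/2) = 21/2; numerator = -4(41/15) + 3(-8/3) = -284/15; a_3 = (-284/15)/(21/2) = -568/315
  n = 4: D(4) = 4(4 + 1/2) = 18; numerator = -4(-568/315) + 3(41/15) = 971/63; a_4 = (971/63)/(18) = 971/1134
  n = 5: D(5) = 5(5 + 1/2) = 55/2; numerator = -4(971/1134) + 3(-568/315) = -3578/405; a_5 = (-3578/405)/(55/2) = -7156/22275
  n = 6: D(6) = 6(6 + 1/2) = 39; numerator = -4(-7156/22275) + 3(971/1134) = 1201811/311850; a_6 = (1201811/311850)/(39) = 92447/935550

r = -1; a_0 = 1; a_1 = -8/3; a_2 = 41/15; a_3 = -568/315; a_4 = 971/1134; a_5 = -7156/22275; a_6 = 92447/935550


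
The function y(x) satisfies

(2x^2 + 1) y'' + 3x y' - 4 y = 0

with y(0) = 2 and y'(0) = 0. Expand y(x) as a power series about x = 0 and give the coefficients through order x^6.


Ansatz: y(x) = sum_{n>=0} a_n x^n, so y'(x) = sum_{n>=1} n a_n x^(n-1) and y''(x) = sum_{n>=2} n(n-1) a_n x^(n-2).
Substitute into P(x) y'' + Q(x) y' + R(x) y = 0 with P(x) = 2x^2 + 1, Q(x) = 3x, R(x) = -4, and match powers of x.
Initial conditions: a_0 = 2, a_1 = 0.
Setting the coefficient of each power of x to zero and solving order by order (substituting the coefficients already found):
  x^0: 2 a_2 - 4 a_0 = 0  ->  2 a_2 = 4 a_0 = 8  ->  a_2 = 4
  x^1: 6 a_3 - a_1 = 0  ->  6 a_3 = a_1 = 0  ->  a_3 = 0
  x^2: 12 a_4 + 6 a_2 = 0  ->  12 a_4 = -6 a_2 = -24  ->  a_4 = -2
  x^3: 20 a_5 + 17 a_3 = 0  ->  20 a_5 = -17 a_3 = 0  ->  a_5 = 0
  x^4: 30 a_6 + 32 a_4 = 0  ->  30 a_6 = -32 a_4 = 64  ->  a_6 = 32/15
Truncated series: y(x) = 2 + 4 x^2 - 2 x^4 + (32/15) x^6 + O(x^7).

a_0 = 2; a_1 = 0; a_2 = 4; a_3 = 0; a_4 = -2; a_5 = 0; a_6 = 32/15


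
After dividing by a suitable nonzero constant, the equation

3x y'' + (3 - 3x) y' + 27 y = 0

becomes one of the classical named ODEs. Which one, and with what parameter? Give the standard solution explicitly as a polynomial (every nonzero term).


All three coefficients share the factor 3; dividing through by 3 gives  x y'' + (1 - x) y' + 9 y = 0.
This matches the Laguerre equation x y'' + (1 - x) y' + n y = 0 with n = 9; the polynomial solution is L_9(x).
With y = sum_k a_k x^k, matching x^k gives (k+1)k a_{k+1} + (k+1) a_{k+1} - k a_k + n a_k = 0, i.e. (k+1)^2 a_{k+1} = (k - n) a_k = (k - 9) a_k. The right side vanishes at k = 9, so the series terminates at degree 9.
Standard normalization L_n(0) = 1 gives a_0 = 1. Work upward with a_{k+1} = (k - 9) a_k / (k+1)^2:
  a_1 = (0 - 9)(1) / 1^2 = -9/1 = -9
  a_2 = (1 - 9)(-9) / 2^2 = 72/4 = 18
  a_3 = (2 - 9)(18) / 3^2 = -126/9 = -14
  a_4 = (3 - 9)(-14) / 4^2 = 84/16 = 21/4
  a_5 = (4 - 9)(21/4) / 5^2 = (-105/4)/25 = -21/20
  a_6 = (5 - 9)(-21/20) / 6^2 = (21/5)/36 = 7/60
  a_7 = (6 - 9)(7/60) / 7^2 = (-7/20)/49 = -1/140
  a_8 = (7 - 9)(-1/140) / 8^2 = (1/70)/64 = 1/4480
  a_9 = (8 - 9)(1/4480) / 9^2 = (-1/4480)/81 = -1/362880
Hence L_9(x) = -x^9/362880 + x^8/4480 - x^7/140 + 7 x^6/60 - 21 x^5/20 + 21 x^4/4 - 14 x^3 + 18 x^2 - 9 x + 1.

L_9(x); series = -x^9/362880 + x^8/4480 - x^7/140 + 7 x^6/60 - 21 x^5/20 + 21 x^4/4 - 14 x^3 + 18 x^2 - 9 x + 1


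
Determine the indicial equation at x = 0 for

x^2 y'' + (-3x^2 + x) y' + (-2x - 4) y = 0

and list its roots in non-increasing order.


Divide by x^2 to reach normal form y'' + P_1(x) y' + P_2(x) y = 0 with P_1(x) = -3 + 1/x and P_2(x) = -2/x - 4/x^2.
x = 0 is a singular point because the y'-coefficient -3 + 1/x has a pole at x = 0 and the y-coefficient -2/x - 4/x^2 has a pole at x = 0.
It is a regular singular point because x P_1(x) = p(x) = 1 - 3x and x^2 P_2(x) = q(x) = -2x - 4 are polynomials, hence analytic at x = 0.
p(0) = 1,  q(0) = -4.
Indicial equation: r(r-1) + p(0) r + q(0) = 0, i.e. r^2 + (p(0) - 1) r + q(0) = 0, i.e. r^2 - 4 = 0.
Discriminant: (0)^2 - 4(-4) = 16, so r = (0 ± 4)/2.
Solving: r_1 = 2, r_2 = -2.

indicial: r^2 - 4 = 0; roots r_1 = 2, r_2 = -2


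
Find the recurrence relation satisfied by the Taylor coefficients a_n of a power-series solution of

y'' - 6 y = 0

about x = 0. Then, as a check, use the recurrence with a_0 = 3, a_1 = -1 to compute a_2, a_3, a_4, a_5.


Substitute y = sum_n a_n x^n into y'' + (const) y = 0.
y''(x) = sum_{n>=0} (n+2)(n+1) a_{n+2} x^n.
The ODE becomes sum_n [(n+2)(n+1) a_{n+2} - 6 a_n] x^n = 0.
Setting each coefficient to zero gives the recurrence:
  (n+2)(n+1) a_{n+2} - 6 a_n = 0,
  a_{n+2} = 6 / ((n+1)(n+2)) a_n.

Check with a_0 = 3, a_1 = -1 (apply the recurrence for n = 0, 1, 2, 3): a_0 = 3, a_1 = -1, a_2 = 9, a_3 = -1, a_4 = 9/2, a_5 = -3/10.

a_{n+2} = 6/((n+1)(n+2)) * a_n; check: a_0 = 3, a_1 = -1, a_2 = 9, a_3 = -1, a_4 = 9/2, a_5 = -3/10


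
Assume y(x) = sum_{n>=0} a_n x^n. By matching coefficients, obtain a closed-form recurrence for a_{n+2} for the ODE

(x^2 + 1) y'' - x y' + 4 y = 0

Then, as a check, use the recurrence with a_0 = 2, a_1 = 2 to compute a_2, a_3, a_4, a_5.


Substitute y = sum_n a_n x^n.
(1 + 1 x^2) y'' contributes (n+2)(n+1) a_{n+2} + n(n-1) a_n at x^n.
-x y'(x) contributes -n a_n at x^n.
4 y(x) contributes 4 a_n at x^n.
Matching x^n: (n+2)(n+1) a_{n+2} + (n(n-1) - n + 4) a_n = 0.
Thus a_{n+2} = (-n(n-1) + n - 4) / ((n+1)(n+2)) * a_n.

Check with a_0 = 2, a_1 = 2 (apply the recurrence for n = 0, 1, 2, 3): a_0 = 2, a_1 = 2, a_2 = -4, a_3 = -1, a_4 = 4/3, a_5 = 7/20.

a_(n+2) = (-n(n-1) + n - 4) / ((n+1)(n+2)) * a_n; check: a_0 = 2, a_1 = 2, a_2 = -4, a_3 = -1, a_4 = 4/3, a_5 = 7/20


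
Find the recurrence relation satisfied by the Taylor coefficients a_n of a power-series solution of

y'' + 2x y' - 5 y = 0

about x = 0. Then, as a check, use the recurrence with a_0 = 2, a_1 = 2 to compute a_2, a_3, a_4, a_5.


Substitute y = sum_n a_n x^n.
y''(x) has coefficient (n+2)(n+1) a_{n+2} at x^n;
2 x y'(x) has coefficient 2 n a_n at x^n (shift);
-5 y(x) has coefficient -5 a_n at x^n.
Matching x^n: (n+2)(n+1) a_{n+2} + (2n - 5) a_n = 0.
Thus a_{n+2} = (-2n + 5) / ((n+1)(n+2)) * a_n.

Check with a_0 = 2, a_1 = 2 (apply the recurrence for n = 0, 1, 2, 3): a_0 = 2, a_1 = 2, a_2 = 5, a_3 = 1, a_4 = 5/12, a_5 = -1/20.

a_(n+2) = (-2n + 5) / ((n+1)(n+2)) * a_n; check: a_0 = 2, a_1 = 2, a_2 = 5, a_3 = 1, a_4 = 5/12, a_5 = -1/20


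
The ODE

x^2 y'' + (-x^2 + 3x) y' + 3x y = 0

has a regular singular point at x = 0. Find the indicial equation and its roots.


Divide by x^2 to reach normal form y'' + P_1(x) y' + P_2(x) y = 0 with P_1(x) = -1 + 3/x and P_2(x) = 3/x.
x = 0 is a singular point because the y'-coefficient -1 + 3/x has a pole at x = 0 and the y-coefficient 3/x has a pole at x = 0.
It is a regular singular point because x P_1(x) = p(x) = 3 - x and x^2 P_2(x) = q(x) = 3x are polynomials, hence analytic at x = 0.
p(0) = 3,  q(0) = 0.
Indicial equation: r(r-1) + p(0) r + q(0) = 0, i.e. r^2 + (p(0) - 1) r + q(0) = 0, i.e. r^2 + 2 r = 0.
Discriminant: (2)^2 - 4(0) = 4, so r = (-2 ± 2)/2.
Solving: r_1 = 0, r_2 = -2.

indicial: r^2 + 2 r = 0; roots r_1 = 0, r_2 = -2


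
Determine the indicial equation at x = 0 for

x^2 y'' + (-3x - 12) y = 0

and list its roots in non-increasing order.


Divide by x^2 to reach normal form y'' + P_1(x) y' + P_2(x) y = 0 with P_1(x) = 0 and P_2(x) = -3/x - 12/x^2.
x = 0 is a singular point because the y-coefficient -3/x - 12/x^2 has a pole at x = 0.
It is a regular singular point because x P_1(x) = p(x) = 0 and x^2 P_2(x) = q(x) = -3x - 12 are polynomials, hence analytic at x = 0.
p(0) = 0,  q(0) = -12.
Indicial equation: r(r-1) + p(0) r + q(0) = 0, i.e. r^2 + (p(0) - 1) r + q(0) = 0, i.e. r^2 - 1 r - 12 = 0.
Discriminant: (-1)^2 - 4(-12) = 49, so r = (1 ± 7)/2.
Solving: r_1 = 4, r_2 = -3.

indicial: r^2 - 1 r - 12 = 0; roots r_1 = 4, r_2 = -3


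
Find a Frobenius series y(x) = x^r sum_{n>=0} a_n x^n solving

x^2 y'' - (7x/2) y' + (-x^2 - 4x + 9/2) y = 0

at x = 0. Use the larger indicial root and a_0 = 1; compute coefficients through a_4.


Write in Frobenius form y'' + (p(x)/x) y' + (q(x)/x^2) y = 0:
  p(x) = -7/2,  q(x) = -x^2 - 4x + 9/2.
Indicial equation: r(r-1) + (-7/2) r + (9/2) = 0 -> roots r_1 = 3, r_2 = 3/2.
Take r = r_1 = 3. Let y(x) = x^r sum_{n>=0} a_n x^n with a_0 = 1.
Substitute y = x^r sum a_n x^n and match x^{r+n}. The recurrence is
  D(n) a_n - 4 a_{n-1} - 1 a_{n-2} = 0,  where D(n) = (r+n)(r+n-1) + (-7/2)(r+n) + (9/2).
  a_n = [4 a_{n-1} + 1 a_{n-2}] / D(n).
Since the indicial polynomial factors as (r - r_1)(r - r_2), D(n) = (r_1 + n - r_1)(r_1 + n - r_2) = n(n + 3/2).
Evaluating step by step (a_0 = 1):
  n = 1: D(1) = 1(1 + 3/2) = 5/2; numerator = 4(1) = 4; a_1 = (4)/(5/2) = 8/5
  n = 2: D(2) = 2(2 + 3/2) = 7; numerator = 4(8/5) + 1(1) = 37/5; a_2 = (37/5)/(7) = 37/35
  n = 3: D(3) = 3(3 + 3/2) = 27/2; numerator = 4(37/35) + 1(8/5) = 204/35; a_3 = (204/35)/(27/2) = 136/315
  n = 4: D(4) = 4(4 + 3/2) = 22; numerator = 4(136/315) + 1(37/35) = 877/315; a_4 = (877/315)/(22) = 877/6930

r = 3; a_0 = 1; a_1 = 8/5; a_2 = 37/35; a_3 = 136/315; a_4 = 877/6930


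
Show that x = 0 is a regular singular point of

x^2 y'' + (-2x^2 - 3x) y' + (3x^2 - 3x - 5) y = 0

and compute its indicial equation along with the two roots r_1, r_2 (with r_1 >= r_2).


Divide by x^2 to reach normal form y'' + P_1(x) y' + P_2(x) y = 0 with P_1(x) = -2 - 3/x and P_2(x) = 3 - 3/x - 5/x^2.
x = 0 is a singular point because the y'-coefficient -2 - 3/x has a pole at x = 0 and the y-coefficient 3 - 3/x - 5/x^2 has a pole at x = 0.
It is a regular singular point because x P_1(x) = p(x) = -2x - 3 and x^2 P_2(x) = q(x) = 3x^2 - 3x - 5 are polynomials, hence analytic at x = 0.
p(0) = -3,  q(0) = -5.
Indicial equation: r(r-1) + p(0) r + q(0) = 0, i.e. r^2 + (p(0) - 1) r + q(0) = 0, i.e. r^2 - 4 r - 5 = 0.
Discriminant: (-4)^2 - 4(-5) = 36, so r = (4 ± 6)/2.
Solving: r_1 = 5, r_2 = -1.

indicial: r^2 - 4 r - 5 = 0; roots r_1 = 5, r_2 = -1


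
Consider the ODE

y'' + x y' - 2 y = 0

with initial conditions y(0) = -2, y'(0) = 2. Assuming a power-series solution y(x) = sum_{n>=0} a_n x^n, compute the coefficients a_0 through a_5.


Ansatz: y(x) = sum_{n>=0} a_n x^n, so y'(x) = sum_{n>=1} n a_n x^(n-1) and y''(x) = sum_{n>=2} n(n-1) a_n x^(n-2).
Substitute into P(x) y'' + Q(x) y' + R(x) y = 0 with P(x) = 1, Q(x) = x, R(x) = -2, and match powers of x.
Initial conditions: a_0 = -2, a_1 = 2.
Setting the coefficient of each power of x to zero and solving order by order (substituting the coefficients already found):
  x^0: 2 a_2 - 2 a_0 = 0  ->  2 a_2 = 2 a_0 = -4  ->  a_2 = -2
  x^1: 6 a_3 - a_1 = 0  ->  6 a_3 = a_1 = 2  ->  a_3 = 1/3
  x^2: 12 a_4 = 0  ->  a_4 = 0
  x^3: 20 a_5 + a_3 = 0  ->  20 a_5 = -a_3 = -1/3  ->  a_5 = -1/60
Truncated series: y(x) = -2 + 2 x - 2 x^2 + (1/3) x^3 - (1/60) x^5 + O(x^6).

a_0 = -2; a_1 = 2; a_2 = -2; a_3 = 1/3; a_4 = 0; a_5 = -1/60


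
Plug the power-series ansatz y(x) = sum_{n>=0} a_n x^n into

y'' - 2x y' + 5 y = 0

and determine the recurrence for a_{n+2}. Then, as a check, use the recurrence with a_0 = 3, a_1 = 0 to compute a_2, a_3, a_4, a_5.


Substitute y = sum_n a_n x^n.
y''(x) has coefficient (n+2)(n+1) a_{n+2} at x^n;
-2 x y'(x) has coefficient -2 n a_n at x^n (shift);
5 y(x) has coefficient 5 a_n at x^n.
Matching x^n: (n+2)(n+1) a_{n+2} + (-2n + 5) a_n = 0.
Thus a_{n+2} = (2n - 5) / ((n+1)(n+2)) * a_n.

Check with a_0 = 3, a_1 = 0 (apply the recurrence for n = 0, 1, 2, 3): a_0 = 3, a_1 = 0, a_2 = -15/2, a_3 = 0, a_4 = 5/8, a_5 = 0.

a_(n+2) = (2n - 5) / ((n+1)(n+2)) * a_n; check: a_0 = 3, a_1 = 0, a_2 = -15/2, a_3 = 0, a_4 = 5/8, a_5 = 0


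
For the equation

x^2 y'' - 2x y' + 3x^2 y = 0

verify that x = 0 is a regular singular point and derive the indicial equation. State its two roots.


Divide by x^2 to reach normal form y'' + P_1(x) y' + P_2(x) y = 0 with P_1(x) = -2/x and P_2(x) = 3.
x = 0 is a singular point because the y'-coefficient -2/x has a pole at x = 0.
It is a regular singular point because x P_1(x) = p(x) = -2 and x^2 P_2(x) = q(x) = 3x^2 are polynomials, hence analytic at x = 0.
p(0) = -2,  q(0) = 0.
Indicial equation: r(r-1) + p(0) r + q(0) = 0, i.e. r^2 + (p(0) - 1) r + q(0) = 0, i.e. r^2 - 3 r = 0.
Discriminant: (-3)^2 - 4(0) = 9, so r = (3 ± 3)/2.
Solving: r_1 = 3, r_2 = 0.

indicial: r^2 - 3 r = 0; roots r_1 = 3, r_2 = 0


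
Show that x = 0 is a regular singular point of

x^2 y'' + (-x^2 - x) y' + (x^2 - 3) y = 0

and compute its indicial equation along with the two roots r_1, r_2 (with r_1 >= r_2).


Divide by x^2 to reach normal form y'' + P_1(x) y' + P_2(x) y = 0 with P_1(x) = -1 - 1/x and P_2(x) = 1 - 3/x^2.
x = 0 is a singular point because the y'-coefficient -1 - 1/x has a pole at x = 0 and the y-coefficient 1 - 3/x^2 has a pole at x = 0.
It is a regular singular point because x P_1(x) = p(x) = -x - 1 and x^2 P_2(x) = q(x) = x^2 - 3 are polynomials, hence analytic at x = 0.
p(0) = -1,  q(0) = -3.
Indicial equation: r(r-1) + p(0) r + q(0) = 0, i.e. r^2 + (p(0) - 1) r + q(0) = 0, i.e. r^2 - 2 r - 3 = 0.
Discriminant: (-2)^2 - 4(-3) = 16, so r = (2 ± 4)/2.
Solving: r_1 = 3, r_2 = -1.

indicial: r^2 - 2 r - 3 = 0; roots r_1 = 3, r_2 = -1


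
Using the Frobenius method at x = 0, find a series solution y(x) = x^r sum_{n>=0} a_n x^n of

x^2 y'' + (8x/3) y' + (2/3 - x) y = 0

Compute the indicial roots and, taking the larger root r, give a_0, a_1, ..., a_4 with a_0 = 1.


Write in Frobenius form y'' + (p(x)/x) y' + (q(x)/x^2) y = 0:
  p(x) = 8/3,  q(x) = 2/3 - x.
Indicial equation: r(r-1) + (8/3) r + (2/3) = 0 -> roots r_1 = -2/3, r_2 = -1.
Take r = r_1 = -2/3. Let y(x) = x^r sum_{n>=0} a_n x^n with a_0 = 1.
Substitute y = x^r sum a_n x^n and match x^{r+n}. The recurrence is
  D(n) a_n - 1 a_{n-1} = 0,  where D(n) = (r+n)(r+n-1) + (8/3)(r+n) + (2/3).
  a_n = 1 / D(n) * a_{n-1}.
Since the indicial polynomial factors as (r - r_1)(r - r_2), D(n) = (r_1 + n - r_1)(r_1 + n - r_2) = n(n + 1/3).
Evaluating step by step (a_0 = 1):
  n = 1: D(1) = 1(1 + 1/3) = 4/3; numerator = 1(1) = 1; a_1 = (1)/(4/3) = 3/4
  n = 2: D(2) = 2(2 + 1/3) = 14/3; numerator = 1(3/4) = 3/4; a_2 = (3/4)/(14/3) = 9/56
  n = 3: D(3) = 3(3 + 1/3) = 10; numerator = 1(9/56) = 9/56; a_3 = (9/56)/(10) = 9/560
  n = 4: D(4) = 4(4 + 1/3) = 52/3; numerator = 1(9/560) = 9/560; a_4 = (9/560)/(52/3) = 27/29120

r = -2/3; a_0 = 1; a_1 = 3/4; a_2 = 9/56; a_3 = 9/560; a_4 = 27/29120


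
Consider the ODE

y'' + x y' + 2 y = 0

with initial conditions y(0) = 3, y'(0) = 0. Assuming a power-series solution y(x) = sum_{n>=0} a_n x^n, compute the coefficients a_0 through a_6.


Ansatz: y(x) = sum_{n>=0} a_n x^n, so y'(x) = sum_{n>=1} n a_n x^(n-1) and y''(x) = sum_{n>=2} n(n-1) a_n x^(n-2).
Substitute into P(x) y'' + Q(x) y' + R(x) y = 0 with P(x) = 1, Q(x) = x, R(x) = 2, and match powers of x.
Initial conditions: a_0 = 3, a_1 = 0.
Setting the coefficient of each power of x to zero and solving order by order (substituting the coefficients already found):
  x^0: 2 a_2 + 2 a_0 = 0  ->  2 a_2 = -2 a_0 = -6  ->  a_2 = -3
  x^1: 6 a_3 + 3 a_1 = 0  ->  6 a_3 = -3 a_1 = 0  ->  a_3 = 0
  x^2: 12 a_4 + 4 a_2 = 0  ->  12 a_4 = -4 a_2 = 12  ->  a_4 = 1
  x^3: 20 a_5 + 5 a_3 = 0  ->  20 a_5 = -5 a_3 = 0  ->  a_5 = 0
  x^4: 30 a_6 + 6 a_4 = 0  ->  30 a_6 = -6 a_4 = -6  ->  a_6 = -1/5
Truncated series: y(x) = 3 - 3 x^2 + x^4 - (1/5) x^6 + O(x^7).

a_0 = 3; a_1 = 0; a_2 = -3; a_3 = 0; a_4 = 1; a_5 = 0; a_6 = -1/5
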